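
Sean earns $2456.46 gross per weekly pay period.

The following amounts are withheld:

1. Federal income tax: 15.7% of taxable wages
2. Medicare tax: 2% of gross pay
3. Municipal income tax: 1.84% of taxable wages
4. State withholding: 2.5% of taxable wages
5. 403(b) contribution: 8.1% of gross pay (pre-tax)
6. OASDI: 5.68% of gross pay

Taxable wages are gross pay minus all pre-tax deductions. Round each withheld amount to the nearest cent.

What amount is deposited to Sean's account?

403(b) contribution: $2456.46 × 0.081 = $198.97
Taxable wages = $2456.46 − $198.97 = $2257.49
Municipal income tax: $2257.49 × 0.0184 = $41.54
State withholding: $2257.49 × 0.025 = $56.44
Federal income tax: $2257.49 × 0.157 = $354.43
Medicare tax: $2456.46 × 0.02 = $49.13
OASDI: $2456.46 × 0.0568 = $139.53
Total deductions = $198.97 + $41.54 + $56.44 + $354.43 + $49.13 + $139.53 = $840.04
Net pay = $2456.46 − $840.04 = $1616.42

$1616.42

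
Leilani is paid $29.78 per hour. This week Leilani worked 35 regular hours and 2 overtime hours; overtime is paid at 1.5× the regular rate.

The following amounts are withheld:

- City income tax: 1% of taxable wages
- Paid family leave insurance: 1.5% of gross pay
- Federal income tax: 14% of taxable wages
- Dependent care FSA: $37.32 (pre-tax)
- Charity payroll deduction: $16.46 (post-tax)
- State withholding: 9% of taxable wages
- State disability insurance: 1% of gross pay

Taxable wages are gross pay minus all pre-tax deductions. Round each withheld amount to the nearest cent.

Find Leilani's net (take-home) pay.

$786.94

Regular pay: 35 × $29.78 = $1,042.30
Overtime pay: 2 × $29.78 × 1.5 = $89.34
Gross pay = $1,042.30 + $89.34 = $1,131.64
Dependent care FSA: $37.32
Taxable wages = $1,131.64 − $37.32 = $1,094.32
State withholding: $1,094.32 × 0.09 = $98.49
City income tax: $1,094.32 × 0.01 = $10.94
Federal income tax: $1,094.32 × 0.14 = $153.20
Paid family leave insurance: $1,131.64 × 0.015 = $16.97
State disability insurance: $1,131.64 × 0.01 = $11.32
Charity payroll deduction: $16.46
Total deductions = $37.32 + $98.49 + $10.94 + $153.20 + $16.97 + $11.32 + $16.46 = $344.70
Net pay = $1,131.64 − $344.70 = $786.94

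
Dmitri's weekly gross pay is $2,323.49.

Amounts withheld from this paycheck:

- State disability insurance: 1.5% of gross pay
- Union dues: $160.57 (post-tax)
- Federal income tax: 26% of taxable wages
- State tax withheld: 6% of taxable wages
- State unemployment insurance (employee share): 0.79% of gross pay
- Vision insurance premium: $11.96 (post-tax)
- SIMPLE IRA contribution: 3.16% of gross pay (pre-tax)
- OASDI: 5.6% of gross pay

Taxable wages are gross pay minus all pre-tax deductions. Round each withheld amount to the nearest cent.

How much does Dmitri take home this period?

$1,174.19

SIMPLE IRA contribution: $2,323.49 × 0.0316 = $73.42
Taxable wages = $2,323.49 − $73.42 = $2,250.07
State tax withheld: $2,250.07 × 0.06 = $135.00
Federal income tax: $2,250.07 × 0.26 = $585.02
State disability insurance: $2,323.49 × 0.015 = $34.85
State unemployment insurance (employee share): $2,323.49 × 0.0079 = $18.36
OASDI: $2,323.49 × 0.056 = $130.12
Vision insurance premium: $11.96
Union dues: $160.57
Total deductions = $73.42 + $135.00 + $585.02 + $34.85 + $18.36 + $130.12 + $11.96 + $160.57 = $1,149.30
Net pay = $2,323.49 − $1,149.30 = $1,174.19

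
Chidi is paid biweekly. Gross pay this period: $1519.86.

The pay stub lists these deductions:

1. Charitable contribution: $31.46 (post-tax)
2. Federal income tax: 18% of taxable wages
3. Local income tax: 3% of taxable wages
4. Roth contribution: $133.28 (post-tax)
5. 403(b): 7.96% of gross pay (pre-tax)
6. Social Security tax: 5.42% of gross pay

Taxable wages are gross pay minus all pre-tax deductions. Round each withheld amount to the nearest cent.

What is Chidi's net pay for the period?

$857.99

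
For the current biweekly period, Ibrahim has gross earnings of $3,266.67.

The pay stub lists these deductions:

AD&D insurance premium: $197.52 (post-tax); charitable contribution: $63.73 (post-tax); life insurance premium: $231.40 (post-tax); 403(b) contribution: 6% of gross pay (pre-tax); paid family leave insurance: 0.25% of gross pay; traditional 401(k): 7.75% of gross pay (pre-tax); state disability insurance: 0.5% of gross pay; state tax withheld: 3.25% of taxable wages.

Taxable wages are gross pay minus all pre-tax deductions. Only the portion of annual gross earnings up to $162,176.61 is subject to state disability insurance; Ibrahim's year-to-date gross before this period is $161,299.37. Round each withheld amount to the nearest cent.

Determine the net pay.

$2,220.72

Traditional 401(k): $3,266.67 × 0.0775 = $253.17
403(b) contribution: $3,266.67 × 0.06 = $196.00
Pre-tax total = $253.17 + $196.00 = $449.17
Taxable wages = $3,266.67 − $449.17 = $2,817.50
State tax withheld: $2,817.50 × 0.0325 = $91.57
Paid family leave insurance: $3,266.67 × 0.0025 = $8.17
State disability insurance: only $162,176.61 − $161,299.37 = $877.24 of this check is subject → $877.24 × 0.005 = $4.39
AD&D insurance premium: $197.52
Charitable contribution: $63.73
Life insurance premium: $231.40
Total deductions = $253.17 + $196.00 + $91.57 + $8.17 + $4.39 + $197.52 + $63.73 + $231.40 = $1,045.95
Net pay = $3,266.67 − $1,045.95 = $2,220.72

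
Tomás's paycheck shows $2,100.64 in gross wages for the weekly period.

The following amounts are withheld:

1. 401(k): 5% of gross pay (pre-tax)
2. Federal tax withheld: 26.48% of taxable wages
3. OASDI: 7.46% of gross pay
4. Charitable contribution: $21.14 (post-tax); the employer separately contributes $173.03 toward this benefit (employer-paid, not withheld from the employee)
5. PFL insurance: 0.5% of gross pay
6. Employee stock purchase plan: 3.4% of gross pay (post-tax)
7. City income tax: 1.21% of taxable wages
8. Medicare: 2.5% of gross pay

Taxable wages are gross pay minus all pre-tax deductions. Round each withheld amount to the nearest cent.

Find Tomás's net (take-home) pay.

$1,130.73

401(k): $2,100.64 × 0.05 = $105.03
Taxable wages = $2,100.64 − $105.03 = $1,995.61
Federal tax withheld: $1,995.61 × 0.2648 = $528.44
City income tax: $1,995.61 × 0.0121 = $24.15
PFL insurance: $2,100.64 × 0.005 = $10.50
OASDI: $2,100.64 × 0.0746 = $156.71
Medicare: $2,100.64 × 0.025 = $52.52
Charitable contribution: $21.14
Employee stock purchase plan: $2,100.64 × 0.034 = $71.42
(Employer's $173.03 toward charitable contribution is not withheld from the employee.)
Total deductions = $105.03 + $528.44 + $24.15 + $10.50 + $156.71 + $52.52 + $21.14 + $71.42 = $969.91
Net pay = $2,100.64 − $969.91 = $1,130.73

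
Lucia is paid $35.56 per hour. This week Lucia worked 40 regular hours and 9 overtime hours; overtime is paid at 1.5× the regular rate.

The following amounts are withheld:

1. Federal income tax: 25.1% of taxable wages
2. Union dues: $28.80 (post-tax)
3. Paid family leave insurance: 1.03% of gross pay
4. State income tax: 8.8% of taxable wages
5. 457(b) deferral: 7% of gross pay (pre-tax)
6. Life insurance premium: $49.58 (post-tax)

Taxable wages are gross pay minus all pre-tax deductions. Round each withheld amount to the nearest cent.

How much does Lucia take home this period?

Regular pay: 40 × $35.56 = $1,422.40
Overtime pay: 9 × $35.56 × 1.5 = $480.06
Gross pay = $1,422.40 + $480.06 = $1,902.46
457(b) deferral: $1,902.46 × 0.07 = $133.17
Taxable wages = $1,902.46 − $133.17 = $1,769.29
State income tax: $1,769.29 × 0.088 = $155.70
Federal income tax: $1,769.29 × 0.251 = $444.09
Paid family leave insurance: $1,902.46 × 0.0103 = $19.60
Union dues: $28.80
Life insurance premium: $49.58
Total deductions = $133.17 + $155.70 + $444.09 + $19.60 + $28.80 + $49.58 = $830.94
Net pay = $1,902.46 − $830.94 = $1,071.52

$1,071.52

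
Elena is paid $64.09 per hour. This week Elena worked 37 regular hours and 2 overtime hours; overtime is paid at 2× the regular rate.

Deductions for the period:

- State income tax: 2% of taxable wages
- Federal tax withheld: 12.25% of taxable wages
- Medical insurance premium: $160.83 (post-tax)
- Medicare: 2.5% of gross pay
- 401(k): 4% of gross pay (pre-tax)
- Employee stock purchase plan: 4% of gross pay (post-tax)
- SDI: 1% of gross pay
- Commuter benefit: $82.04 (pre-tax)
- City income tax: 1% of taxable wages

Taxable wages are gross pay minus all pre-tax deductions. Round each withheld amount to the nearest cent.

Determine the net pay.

Regular pay: 37 × $64.09 = $2371.33
Overtime pay: 2 × $64.09 × 2 = $256.36
Gross pay = $2371.33 + $256.36 = $2627.69
401(k): $2627.69 × 0.04 = $105.11
Commuter benefit: $82.04
Pre-tax total = $105.11 + $82.04 = $187.15
Taxable wages = $2627.69 − $187.15 = $2440.54
State income tax: $2440.54 × 0.02 = $48.81
City income tax: $2440.54 × 0.01 = $24.41
Federal tax withheld: $2440.54 × 0.1225 = $298.97
Medicare: $2627.69 × 0.025 = $65.69
SDI: $2627.69 × 0.01 = $26.28
Employee stock purchase plan: $2627.69 × 0.04 = $105.11
Medical insurance premium: $160.83
Total deductions = $105.11 + $82.04 + $48.81 + $24.41 + $298.97 + $65.69 + $26.28 + $105.11 + $160.83 = $917.25
Net pay = $2627.69 − $917.25 = $1710.44

$1710.44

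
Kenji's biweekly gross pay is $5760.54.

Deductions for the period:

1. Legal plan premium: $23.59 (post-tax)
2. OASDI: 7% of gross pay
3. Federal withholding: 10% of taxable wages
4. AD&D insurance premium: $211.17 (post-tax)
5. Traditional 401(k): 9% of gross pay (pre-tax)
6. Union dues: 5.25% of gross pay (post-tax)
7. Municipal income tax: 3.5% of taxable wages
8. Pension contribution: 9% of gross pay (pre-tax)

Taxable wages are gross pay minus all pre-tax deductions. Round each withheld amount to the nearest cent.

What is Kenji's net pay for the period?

Pension contribution: $5760.54 × 0.09 = $518.45
Traditional 401(k): $5760.54 × 0.09 = $518.45
Pre-tax total = $518.45 + $518.45 = $1036.90
Taxable wages = $5760.54 − $1036.90 = $4723.64
Municipal income tax: $4723.64 × 0.035 = $165.33
Federal withholding: $4723.64 × 0.1 = $472.36
OASDI: $5760.54 × 0.07 = $403.24
Union dues: $5760.54 × 0.0525 = $302.43
Legal plan premium: $23.59
AD&D insurance premium: $211.17
Total deductions = $518.45 + $518.45 + $165.33 + $472.36 + $403.24 + $302.43 + $23.59 + $211.17 = $2615.02
Net pay = $5760.54 − $2615.02 = $3145.52

$3145.52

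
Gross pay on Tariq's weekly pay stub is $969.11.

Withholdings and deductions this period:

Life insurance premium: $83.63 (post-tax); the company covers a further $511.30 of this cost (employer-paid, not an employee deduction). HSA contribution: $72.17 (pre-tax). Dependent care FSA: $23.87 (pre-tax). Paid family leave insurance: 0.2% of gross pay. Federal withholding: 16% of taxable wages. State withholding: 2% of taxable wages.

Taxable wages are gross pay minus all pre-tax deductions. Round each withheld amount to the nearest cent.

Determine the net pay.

$630.35

Dependent care FSA: $23.87
HSA contribution: $72.17
Pre-tax total = $23.87 + $72.17 = $96.04
Taxable wages = $969.11 − $96.04 = $873.07
State withholding: $873.07 × 0.02 = $17.46
Federal withholding: $873.07 × 0.16 = $139.69
Paid family leave insurance: $969.11 × 0.002 = $1.94
Life insurance premium: $83.63
(Employer's $511.30 toward life insurance premium is not withheld from the employee.)
Total deductions = $23.87 + $72.17 + $17.46 + $139.69 + $1.94 + $83.63 = $338.76
Net pay = $969.11 − $338.76 = $630.35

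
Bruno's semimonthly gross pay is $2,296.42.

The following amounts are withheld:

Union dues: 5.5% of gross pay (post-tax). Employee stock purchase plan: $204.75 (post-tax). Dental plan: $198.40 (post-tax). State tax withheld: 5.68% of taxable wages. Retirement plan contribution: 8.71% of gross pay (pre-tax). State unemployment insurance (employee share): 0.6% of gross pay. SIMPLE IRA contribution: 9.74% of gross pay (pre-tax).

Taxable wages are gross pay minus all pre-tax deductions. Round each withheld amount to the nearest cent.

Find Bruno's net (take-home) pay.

$1,223.13

Retirement plan contribution: $2,296.42 × 0.0871 = $200.02
SIMPLE IRA contribution: $2,296.42 × 0.0974 = $223.67
Pre-tax total = $200.02 + $223.67 = $423.69
Taxable wages = $2,296.42 − $423.69 = $1,872.73
State tax withheld: $1,872.73 × 0.0568 = $106.37
State unemployment insurance (employee share): $2,296.42 × 0.006 = $13.78
Employee stock purchase plan: $204.75
Dental plan: $198.40
Union dues: $2,296.42 × 0.055 = $126.30
Total deductions = $200.02 + $223.67 + $106.37 + $13.78 + $204.75 + $198.40 + $126.30 = $1,073.29
Net pay = $2,296.42 − $1,073.29 = $1,223.13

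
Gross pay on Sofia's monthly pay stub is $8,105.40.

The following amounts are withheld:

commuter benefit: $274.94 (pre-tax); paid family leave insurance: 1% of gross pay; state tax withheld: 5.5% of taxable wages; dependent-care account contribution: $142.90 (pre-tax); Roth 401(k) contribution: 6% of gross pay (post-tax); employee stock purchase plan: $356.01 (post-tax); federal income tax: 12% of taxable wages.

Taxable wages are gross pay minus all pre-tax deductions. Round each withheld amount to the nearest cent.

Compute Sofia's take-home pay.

Commuter benefit: $274.94
Dependent-care account contribution: $142.90
Pre-tax total = $274.94 + $142.90 = $417.84
Taxable wages = $8,105.40 − $417.84 = $7,687.56
State tax withheld: $7,687.56 × 0.055 = $422.82
Federal income tax: $7,687.56 × 0.12 = $922.51
Paid family leave insurance: $8,105.40 × 0.01 = $81.05
Roth 401(k) contribution: $8,105.40 × 0.06 = $486.32
Employee stock purchase plan: $356.01
Total deductions = $274.94 + $142.90 + $422.82 + $922.51 + $81.05 + $486.32 + $356.01 = $2,686.55
Net pay = $8,105.40 − $2,686.55 = $5,418.85

$5,418.85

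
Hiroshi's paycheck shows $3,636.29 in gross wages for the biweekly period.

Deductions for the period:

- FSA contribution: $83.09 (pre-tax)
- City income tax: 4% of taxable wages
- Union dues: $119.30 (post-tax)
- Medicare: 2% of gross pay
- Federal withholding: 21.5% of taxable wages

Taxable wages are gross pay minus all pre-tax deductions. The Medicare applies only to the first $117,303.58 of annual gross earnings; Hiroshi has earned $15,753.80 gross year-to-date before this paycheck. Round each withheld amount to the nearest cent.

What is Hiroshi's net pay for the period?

FSA contribution: $83.09
Taxable wages = $3,636.29 − $83.09 = $3,553.20
Federal withholding: $3,553.20 × 0.215 = $763.94
City income tax: $3,553.20 × 0.04 = $142.13
Medicare: cap not yet reached, full $3,636.29 is subject → $3,636.29 × 0.02 = $72.73
Union dues: $119.30
Total deductions = $83.09 + $763.94 + $142.13 + $72.73 + $119.30 = $1,181.19
Net pay = $3,636.29 − $1,181.19 = $2,455.10

$2,455.10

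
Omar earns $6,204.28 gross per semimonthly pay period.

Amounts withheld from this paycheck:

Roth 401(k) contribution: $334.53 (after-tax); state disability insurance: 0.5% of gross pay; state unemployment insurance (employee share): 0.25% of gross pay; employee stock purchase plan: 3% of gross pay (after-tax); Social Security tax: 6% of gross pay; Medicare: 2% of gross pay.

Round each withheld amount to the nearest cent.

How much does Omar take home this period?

State disability insurance: $6,204.28 × 0.005 = $31.02
Social Security tax: $6,204.28 × 0.06 = $372.26
State unemployment insurance (employee share): $6,204.28 × 0.0025 = $15.51
Medicare: $6,204.28 × 0.02 = $124.09
Roth 401(k) contribution: $334.53
Employee stock purchase plan: $6,204.28 × 0.03 = $186.13
Total deductions = $31.02 + $372.26 + $15.51 + $124.09 + $334.53 + $186.13 = $1,063.54
Net pay = $6,204.28 − $1,063.54 = $5,140.74

$5,140.74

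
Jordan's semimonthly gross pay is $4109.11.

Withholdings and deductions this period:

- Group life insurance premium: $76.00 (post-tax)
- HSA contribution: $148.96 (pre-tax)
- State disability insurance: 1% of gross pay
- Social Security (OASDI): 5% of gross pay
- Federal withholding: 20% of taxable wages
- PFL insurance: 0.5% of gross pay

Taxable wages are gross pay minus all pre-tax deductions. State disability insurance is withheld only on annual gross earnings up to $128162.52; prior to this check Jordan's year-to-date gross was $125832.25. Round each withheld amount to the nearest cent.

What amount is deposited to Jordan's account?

$2842.81

HSA contribution: $148.96
Taxable wages = $4109.11 − $148.96 = $3960.15
Federal withholding: $3960.15 × 0.2 = $792.03
State disability insurance: only $128162.52 − $125832.25 = $2330.27 of this check is subject → $2330.27 × 0.01 = $23.30
PFL insurance: $4109.11 × 0.005 = $20.55
Social Security (OASDI): $4109.11 × 0.05 = $205.46
Group life insurance premium: $76.00
Total deductions = $148.96 + $792.03 + $23.30 + $20.55 + $205.46 + $76.00 = $1266.30
Net pay = $4109.11 − $1266.30 = $2842.81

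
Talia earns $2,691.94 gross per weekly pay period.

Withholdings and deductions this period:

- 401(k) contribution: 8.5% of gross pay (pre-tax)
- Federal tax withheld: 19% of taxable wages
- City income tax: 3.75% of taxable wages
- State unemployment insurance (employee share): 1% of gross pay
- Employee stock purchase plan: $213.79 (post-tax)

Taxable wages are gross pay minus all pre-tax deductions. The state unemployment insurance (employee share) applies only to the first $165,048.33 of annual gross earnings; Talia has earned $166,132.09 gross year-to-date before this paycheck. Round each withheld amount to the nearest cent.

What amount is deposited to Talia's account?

$1,688.98

401(k) contribution: $2,691.94 × 0.085 = $228.81
Taxable wages = $2,691.94 − $228.81 = $2,463.13
City income tax: $2,463.13 × 0.0375 = $92.37
Federal tax withheld: $2,463.13 × 0.19 = $467.99
State unemployment insurance (employee share): annual cap $165,048.33 already reached (YTD $166,132.09), so $0.00
Employee stock purchase plan: $213.79
Total deductions = $228.81 + $92.37 + $467.99 + $0.00 + $213.79 = $1,002.96
Net pay = $2,691.94 − $1,002.96 = $1,688.98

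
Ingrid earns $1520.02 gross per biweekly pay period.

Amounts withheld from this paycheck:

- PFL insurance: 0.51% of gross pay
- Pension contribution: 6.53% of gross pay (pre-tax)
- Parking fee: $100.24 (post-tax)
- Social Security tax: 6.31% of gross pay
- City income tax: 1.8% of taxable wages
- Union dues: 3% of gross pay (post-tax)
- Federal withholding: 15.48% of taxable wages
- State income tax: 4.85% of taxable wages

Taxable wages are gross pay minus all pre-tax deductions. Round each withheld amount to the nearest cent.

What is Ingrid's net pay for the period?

$856.85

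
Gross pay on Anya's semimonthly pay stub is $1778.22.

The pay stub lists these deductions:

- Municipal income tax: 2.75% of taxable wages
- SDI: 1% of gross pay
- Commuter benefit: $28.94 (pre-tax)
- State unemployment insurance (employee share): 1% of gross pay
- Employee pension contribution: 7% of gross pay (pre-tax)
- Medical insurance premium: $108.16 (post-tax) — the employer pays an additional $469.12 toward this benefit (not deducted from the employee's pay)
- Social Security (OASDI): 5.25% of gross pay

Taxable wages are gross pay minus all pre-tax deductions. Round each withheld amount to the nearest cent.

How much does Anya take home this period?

Commuter benefit: $28.94
Employee pension contribution: $1778.22 × 0.07 = $124.48
Pre-tax total = $28.94 + $124.48 = $153.42
Taxable wages = $1778.22 − $153.42 = $1624.80
Municipal income tax: $1624.80 × 0.0275 = $44.68
SDI: $1778.22 × 0.01 = $17.78
State unemployment insurance (employee share): $1778.22 × 0.01 = $17.78
Social Security (OASDI): $1778.22 × 0.0525 = $93.36
Medical insurance premium: $108.16
(Employer's $469.12 toward medical insurance premium is not withheld from the employee.)
Total deductions = $28.94 + $124.48 + $44.68 + $17.78 + $17.78 + $93.36 + $108.16 = $435.18
Net pay = $1778.22 − $435.18 = $1343.04

$1343.04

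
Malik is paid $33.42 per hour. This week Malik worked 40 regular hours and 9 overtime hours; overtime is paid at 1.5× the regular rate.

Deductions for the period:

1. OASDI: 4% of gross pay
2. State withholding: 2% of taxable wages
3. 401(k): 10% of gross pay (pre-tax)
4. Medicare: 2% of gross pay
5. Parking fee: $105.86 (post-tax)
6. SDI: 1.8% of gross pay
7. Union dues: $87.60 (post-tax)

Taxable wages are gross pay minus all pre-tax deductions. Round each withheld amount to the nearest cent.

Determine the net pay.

$1,244.07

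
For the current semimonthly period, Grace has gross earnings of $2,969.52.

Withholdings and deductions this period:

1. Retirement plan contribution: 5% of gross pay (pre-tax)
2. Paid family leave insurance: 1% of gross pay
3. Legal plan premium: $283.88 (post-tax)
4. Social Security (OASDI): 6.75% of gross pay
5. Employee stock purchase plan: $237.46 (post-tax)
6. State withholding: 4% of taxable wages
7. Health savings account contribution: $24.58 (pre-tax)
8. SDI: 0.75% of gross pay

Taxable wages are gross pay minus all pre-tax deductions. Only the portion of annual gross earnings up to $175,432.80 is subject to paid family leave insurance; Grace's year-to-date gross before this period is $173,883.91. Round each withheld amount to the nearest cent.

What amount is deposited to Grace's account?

$1,925.06

Retirement plan contribution: $2,969.52 × 0.05 = $148.48
Health savings account contribution: $24.58
Pre-tax total = $148.48 + $24.58 = $173.06
Taxable wages = $2,969.52 − $173.06 = $2,796.46
State withholding: $2,796.46 × 0.04 = $111.86
Social Security (OASDI): $2,969.52 × 0.0675 = $200.44
Paid family leave insurance: only $175,432.80 − $173,883.91 = $1,548.89 of this check is subject → $1,548.89 × 0.01 = $15.49
SDI: $2,969.52 × 0.0075 = $22.27
Employee stock purchase plan: $237.46
Legal plan premium: $283.88
Total deductions = $148.48 + $24.58 + $111.86 + $200.44 + $15.49 + $22.27 + $237.46 + $283.88 = $1,044.46
Net pay = $2,969.52 − $1,044.46 = $1,925.06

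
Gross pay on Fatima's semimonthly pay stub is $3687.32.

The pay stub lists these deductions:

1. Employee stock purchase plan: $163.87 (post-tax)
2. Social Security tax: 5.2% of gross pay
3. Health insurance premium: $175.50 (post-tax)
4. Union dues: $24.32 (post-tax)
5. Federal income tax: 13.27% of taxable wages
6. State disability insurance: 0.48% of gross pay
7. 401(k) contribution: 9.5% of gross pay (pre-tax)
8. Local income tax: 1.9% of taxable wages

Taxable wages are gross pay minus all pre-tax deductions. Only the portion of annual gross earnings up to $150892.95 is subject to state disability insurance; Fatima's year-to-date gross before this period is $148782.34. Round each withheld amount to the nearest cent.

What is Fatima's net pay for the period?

$2265.24

401(k) contribution: $3687.32 × 0.095 = $350.30
Taxable wages = $3687.32 − $350.30 = $3337.02
Federal income tax: $3337.02 × 0.1327 = $442.82
Local income tax: $3337.02 × 0.019 = $63.40
State disability insurance: only $150892.95 − $148782.34 = $2110.61 of this check is subject → $2110.61 × 0.0048 = $10.13
Social Security tax: $3687.32 × 0.052 = $191.74
Union dues: $24.32
Employee stock purchase plan: $163.87
Health insurance premium: $175.50
Total deductions = $350.30 + $442.82 + $63.40 + $10.13 + $191.74 + $24.32 + $163.87 + $175.50 = $1422.08
Net pay = $3687.32 − $1422.08 = $2265.24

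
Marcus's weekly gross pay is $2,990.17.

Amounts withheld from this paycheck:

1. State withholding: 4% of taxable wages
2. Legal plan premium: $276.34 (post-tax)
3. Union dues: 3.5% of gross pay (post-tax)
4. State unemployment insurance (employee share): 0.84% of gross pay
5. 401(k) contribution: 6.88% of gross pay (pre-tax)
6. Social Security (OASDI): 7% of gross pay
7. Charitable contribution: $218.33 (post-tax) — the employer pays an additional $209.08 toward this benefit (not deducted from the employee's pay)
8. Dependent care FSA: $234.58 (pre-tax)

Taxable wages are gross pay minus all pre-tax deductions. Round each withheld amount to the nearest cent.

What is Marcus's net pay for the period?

$1,614.12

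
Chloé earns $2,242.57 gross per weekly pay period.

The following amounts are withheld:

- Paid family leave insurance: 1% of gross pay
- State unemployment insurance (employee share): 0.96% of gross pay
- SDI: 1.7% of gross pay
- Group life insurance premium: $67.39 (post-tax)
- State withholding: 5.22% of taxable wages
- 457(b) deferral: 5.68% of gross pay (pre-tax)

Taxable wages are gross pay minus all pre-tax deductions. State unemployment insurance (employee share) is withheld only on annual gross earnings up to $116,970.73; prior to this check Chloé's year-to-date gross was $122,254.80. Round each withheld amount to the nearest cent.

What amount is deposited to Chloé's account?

457(b) deferral: $2,242.57 × 0.0568 = $127.38
Taxable wages = $2,242.57 − $127.38 = $2,115.19
State withholding: $2,115.19 × 0.0522 = $110.41
Paid family leave insurance: $2,242.57 × 0.01 = $22.43
SDI: $2,242.57 × 0.017 = $38.12
State unemployment insurance (employee share): annual cap $116,970.73 already reached (YTD $122,254.80), so $0.00
Group life insurance premium: $67.39
Total deductions = $127.38 + $110.41 + $22.43 + $38.12 + $0.00 + $67.39 = $365.73
Net pay = $2,242.57 − $365.73 = $1,876.84

$1,876.84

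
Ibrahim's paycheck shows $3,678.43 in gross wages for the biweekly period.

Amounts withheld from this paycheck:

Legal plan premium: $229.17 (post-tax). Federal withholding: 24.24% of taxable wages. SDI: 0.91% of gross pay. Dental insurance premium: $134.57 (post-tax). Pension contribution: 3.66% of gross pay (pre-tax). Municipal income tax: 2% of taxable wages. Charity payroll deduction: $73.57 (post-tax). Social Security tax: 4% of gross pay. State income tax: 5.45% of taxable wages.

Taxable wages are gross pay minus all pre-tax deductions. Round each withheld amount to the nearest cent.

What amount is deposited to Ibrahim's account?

$1,802.84

Pension contribution: $3,678.43 × 0.0366 = $134.63
Taxable wages = $3,678.43 − $134.63 = $3,543.80
Federal withholding: $3,543.80 × 0.2424 = $859.02
Municipal income tax: $3,543.80 × 0.02 = $70.88
State income tax: $3,543.80 × 0.0545 = $193.14
Social Security tax: $3,678.43 × 0.04 = $147.14
SDI: $3,678.43 × 0.0091 = $33.47
Charity payroll deduction: $73.57
Dental insurance premium: $134.57
Legal plan premium: $229.17
Total deductions = $134.63 + $859.02 + $70.88 + $193.14 + $147.14 + $33.47 + $73.57 + $134.57 + $229.17 = $1,875.59
Net pay = $3,678.43 − $1,875.59 = $1,802.84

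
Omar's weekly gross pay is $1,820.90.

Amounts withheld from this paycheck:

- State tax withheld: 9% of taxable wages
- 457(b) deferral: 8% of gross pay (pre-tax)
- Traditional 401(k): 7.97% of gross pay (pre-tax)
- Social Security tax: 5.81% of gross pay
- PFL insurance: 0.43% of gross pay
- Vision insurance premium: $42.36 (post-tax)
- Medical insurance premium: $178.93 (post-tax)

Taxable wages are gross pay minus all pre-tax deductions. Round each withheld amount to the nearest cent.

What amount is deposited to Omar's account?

Traditional 401(k): $1,820.90 × 0.0797 = $145.13
457(b) deferral: $1,820.90 × 0.08 = $145.67
Pre-tax total = $145.13 + $145.67 = $290.80
Taxable wages = $1,820.90 − $290.80 = $1,530.10
State tax withheld: $1,530.10 × 0.09 = $137.71
Social Security tax: $1,820.90 × 0.0581 = $105.79
PFL insurance: $1,820.90 × 0.0043 = $7.83
Vision insurance premium: $42.36
Medical insurance premium: $178.93
Total deductions = $145.13 + $145.67 + $137.71 + $105.79 + $7.83 + $42.36 + $178.93 = $763.42
Net pay = $1,820.90 − $763.42 = $1,057.48

$1,057.48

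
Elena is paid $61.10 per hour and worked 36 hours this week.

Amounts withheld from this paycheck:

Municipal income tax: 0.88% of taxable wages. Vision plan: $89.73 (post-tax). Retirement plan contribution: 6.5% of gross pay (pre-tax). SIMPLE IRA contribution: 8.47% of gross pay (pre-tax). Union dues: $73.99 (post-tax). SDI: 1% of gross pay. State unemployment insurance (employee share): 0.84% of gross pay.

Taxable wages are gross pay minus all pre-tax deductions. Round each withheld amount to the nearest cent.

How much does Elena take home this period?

$1,649.66

Gross pay: 36 × $61.10 = $2,199.60
SIMPLE IRA contribution: $2,199.60 × 0.0847 = $186.31
Retirement plan contribution: $2,199.60 × 0.065 = $142.97
Pre-tax total = $186.31 + $142.97 = $329.28
Taxable wages = $2,199.60 − $329.28 = $1,870.32
Municipal income tax: $1,870.32 × 0.0088 = $16.46
State unemployment insurance (employee share): $2,199.60 × 0.0084 = $18.48
SDI: $2,199.60 × 0.01 = $22.00
Union dues: $73.99
Vision plan: $89.73
Total deductions = $186.31 + $142.97 + $16.46 + $18.48 + $22.00 + $73.99 + $89.73 = $549.94
Net pay = $2,199.60 − $549.94 = $1,649.66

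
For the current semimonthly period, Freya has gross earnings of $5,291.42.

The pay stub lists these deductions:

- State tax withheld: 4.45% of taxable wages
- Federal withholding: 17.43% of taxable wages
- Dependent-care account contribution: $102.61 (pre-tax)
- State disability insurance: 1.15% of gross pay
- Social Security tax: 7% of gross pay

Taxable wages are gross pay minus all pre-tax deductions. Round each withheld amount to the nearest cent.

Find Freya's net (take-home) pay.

Dependent-care account contribution: $102.61
Taxable wages = $5,291.42 − $102.61 = $5,188.81
State tax withheld: $5,188.81 × 0.0445 = $230.90
Federal withholding: $5,188.81 × 0.1743 = $904.41
State disability insurance: $5,291.42 × 0.0115 = $60.85
Social Security tax: $5,291.42 × 0.07 = $370.40
Total deductions = $102.61 + $230.90 + $904.41 + $60.85 + $370.40 = $1,669.17
Net pay = $5,291.42 − $1,669.17 = $3,622.25

$3,622.25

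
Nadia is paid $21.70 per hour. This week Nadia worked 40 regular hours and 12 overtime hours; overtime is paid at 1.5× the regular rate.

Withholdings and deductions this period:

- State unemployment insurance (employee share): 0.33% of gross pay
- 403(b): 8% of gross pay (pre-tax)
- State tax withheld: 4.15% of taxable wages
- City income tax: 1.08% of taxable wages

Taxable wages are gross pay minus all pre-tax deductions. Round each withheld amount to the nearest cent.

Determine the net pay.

Regular pay: 40 × $21.70 = $868.00
Overtime pay: 12 × $21.70 × 1.5 = $390.60
Gross pay = $868.00 + $390.60 = $1258.60
403(b): $1258.60 × 0.08 = $100.69
Taxable wages = $1258.60 − $100.69 = $1157.91
City income tax: $1157.91 × 0.0108 = $12.51
State tax withheld: $1157.91 × 0.0415 = $48.05
State unemployment insurance (employee share): $1258.60 × 0.0033 = $4.15
Total deductions = $100.69 + $12.51 + $48.05 + $4.15 = $165.40
Net pay = $1258.60 − $165.40 = $1093.20

$1093.20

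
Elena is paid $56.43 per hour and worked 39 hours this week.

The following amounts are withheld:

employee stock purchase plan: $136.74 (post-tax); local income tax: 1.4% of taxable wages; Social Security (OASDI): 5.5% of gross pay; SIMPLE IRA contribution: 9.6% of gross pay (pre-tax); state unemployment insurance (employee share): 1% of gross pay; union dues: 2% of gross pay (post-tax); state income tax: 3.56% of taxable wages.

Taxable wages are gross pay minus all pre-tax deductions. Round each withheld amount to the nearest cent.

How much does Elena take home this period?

$1,567.01

Gross pay: 39 × $56.43 = $2,200.77
SIMPLE IRA contribution: $2,200.77 × 0.096 = $211.27
Taxable wages = $2,200.77 − $211.27 = $1,989.50
State income tax: $1,989.50 × 0.0356 = $70.83
Local income tax: $1,989.50 × 0.014 = $27.85
Social Security (OASDI): $2,200.77 × 0.055 = $121.04
State unemployment insurance (employee share): $2,200.77 × 0.01 = $22.01
Union dues: $2,200.77 × 0.02 = $44.02
Employee stock purchase plan: $136.74
Total deductions = $211.27 + $70.83 + $27.85 + $121.04 + $22.01 + $44.02 + $136.74 = $633.76
Net pay = $2,200.77 − $633.76 = $1,567.01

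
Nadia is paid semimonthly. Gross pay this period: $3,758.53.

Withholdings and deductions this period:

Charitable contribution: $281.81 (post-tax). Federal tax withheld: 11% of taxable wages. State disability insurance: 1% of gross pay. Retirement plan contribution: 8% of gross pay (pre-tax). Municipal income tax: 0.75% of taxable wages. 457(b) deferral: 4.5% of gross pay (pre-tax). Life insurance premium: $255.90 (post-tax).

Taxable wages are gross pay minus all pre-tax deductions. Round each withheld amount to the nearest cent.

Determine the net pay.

$2,326.99

457(b) deferral: $3,758.53 × 0.045 = $169.13
Retirement plan contribution: $3,758.53 × 0.08 = $300.68
Pre-tax total = $169.13 + $300.68 = $469.81
Taxable wages = $3,758.53 − $469.81 = $3,288.72
Federal tax withheld: $3,288.72 × 0.11 = $361.76
Municipal income tax: $3,288.72 × 0.0075 = $24.67
State disability insurance: $3,758.53 × 0.01 = $37.59
Charitable contribution: $281.81
Life insurance premium: $255.90
Total deductions = $169.13 + $300.68 + $361.76 + $24.67 + $37.59 + $281.81 + $255.90 = $1,431.54
Net pay = $3,758.53 − $1,431.54 = $2,326.99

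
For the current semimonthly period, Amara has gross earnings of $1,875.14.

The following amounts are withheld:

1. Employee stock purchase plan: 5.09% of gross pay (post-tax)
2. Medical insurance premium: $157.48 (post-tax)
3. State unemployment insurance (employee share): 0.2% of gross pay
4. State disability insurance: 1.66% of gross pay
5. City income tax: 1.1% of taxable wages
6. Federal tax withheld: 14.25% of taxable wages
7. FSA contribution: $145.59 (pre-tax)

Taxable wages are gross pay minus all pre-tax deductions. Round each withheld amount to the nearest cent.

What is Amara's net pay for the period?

$1,176.26

FSA contribution: $145.59
Taxable wages = $1,875.14 − $145.59 = $1,729.55
City income tax: $1,729.55 × 0.011 = $19.03
Federal tax withheld: $1,729.55 × 0.1425 = $246.46
State unemployment insurance (employee share): $1,875.14 × 0.002 = $3.75
State disability insurance: $1,875.14 × 0.0166 = $31.13
Employee stock purchase plan: $1,875.14 × 0.0509 = $95.44
Medical insurance premium: $157.48
Total deductions = $145.59 + $19.03 + $246.46 + $3.75 + $31.13 + $95.44 + $157.48 = $698.88
Net pay = $1,875.14 − $698.88 = $1,176.26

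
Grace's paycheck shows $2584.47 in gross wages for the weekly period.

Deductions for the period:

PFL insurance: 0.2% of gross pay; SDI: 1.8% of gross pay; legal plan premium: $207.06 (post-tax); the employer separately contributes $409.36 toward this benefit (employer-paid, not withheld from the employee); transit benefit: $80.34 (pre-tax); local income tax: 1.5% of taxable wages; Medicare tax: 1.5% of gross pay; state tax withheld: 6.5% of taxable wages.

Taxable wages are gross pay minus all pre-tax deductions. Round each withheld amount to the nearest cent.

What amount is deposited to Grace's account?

$2006.28

Transit benefit: $80.34
Taxable wages = $2584.47 − $80.34 = $2504.13
State tax withheld: $2504.13 × 0.065 = $162.77
Local income tax: $2504.13 × 0.015 = $37.56
Medicare tax: $2584.47 × 0.015 = $38.77
SDI: $2584.47 × 0.018 = $46.52
PFL insurance: $2584.47 × 0.002 = $5.17
Legal plan premium: $207.06
(Employer's $409.36 toward legal plan premium is not withheld from the employee.)
Total deductions = $80.34 + $162.77 + $37.56 + $38.77 + $46.52 + $5.17 + $207.06 = $578.19
Net pay = $2584.47 − $578.19 = $2006.28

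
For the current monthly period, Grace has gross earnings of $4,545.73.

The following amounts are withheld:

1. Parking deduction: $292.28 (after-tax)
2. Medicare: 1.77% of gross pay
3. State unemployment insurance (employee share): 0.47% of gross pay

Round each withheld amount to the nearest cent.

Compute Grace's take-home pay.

$4,151.63

Medicare: $4,545.73 × 0.0177 = $80.46
State unemployment insurance (employee share): $4,545.73 × 0.0047 = $21.36
Parking deduction: $292.28
Total deductions = $80.46 + $21.36 + $292.28 = $394.10
Net pay = $4,545.73 − $394.10 = $4,151.63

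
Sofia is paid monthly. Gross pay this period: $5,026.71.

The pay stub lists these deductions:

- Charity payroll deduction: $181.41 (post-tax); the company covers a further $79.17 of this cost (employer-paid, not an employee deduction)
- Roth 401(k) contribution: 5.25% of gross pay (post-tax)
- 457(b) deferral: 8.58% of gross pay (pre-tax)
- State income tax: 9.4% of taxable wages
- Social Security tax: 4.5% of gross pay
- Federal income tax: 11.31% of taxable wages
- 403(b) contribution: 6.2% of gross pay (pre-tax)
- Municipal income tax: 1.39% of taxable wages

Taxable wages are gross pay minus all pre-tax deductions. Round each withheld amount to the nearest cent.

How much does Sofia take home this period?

403(b) contribution: $5,026.71 × 0.062 = $311.66
457(b) deferral: $5,026.71 × 0.0858 = $431.29
Pre-tax total = $311.66 + $431.29 = $742.95
Taxable wages = $5,026.71 − $742.95 = $4,283.76
Municipal income tax: $4,283.76 × 0.0139 = $59.54
Federal income tax: $4,283.76 × 0.1131 = $484.49
State income tax: $4,283.76 × 0.094 = $402.67
Social Security tax: $5,026.71 × 0.045 = $226.20
Charity payroll deduction: $181.41
Roth 401(k) contribution: $5,026.71 × 0.0525 = $263.90
(Employer's $79.17 toward charity payroll deduction is not withheld from the employee.)
Total deductions = $311.66 + $431.29 + $59.54 + $484.49 + $402.67 + $226.20 + $181.41 + $263.90 = $2,361.16
Net pay = $5,026.71 − $2,361.16 = $2,665.55

$2,665.55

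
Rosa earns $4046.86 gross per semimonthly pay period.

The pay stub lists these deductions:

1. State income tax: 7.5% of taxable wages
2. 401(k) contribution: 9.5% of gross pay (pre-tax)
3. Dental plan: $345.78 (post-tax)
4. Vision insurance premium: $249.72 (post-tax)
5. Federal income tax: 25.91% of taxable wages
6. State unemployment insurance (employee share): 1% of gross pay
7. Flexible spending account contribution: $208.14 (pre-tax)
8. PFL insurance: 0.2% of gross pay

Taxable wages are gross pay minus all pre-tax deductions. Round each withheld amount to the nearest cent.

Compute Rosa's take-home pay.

401(k) contribution: $4046.86 × 0.095 = $384.45
Flexible spending account contribution: $208.14
Pre-tax total = $384.45 + $208.14 = $592.59
Taxable wages = $4046.86 − $592.59 = $3454.27
State income tax: $3454.27 × 0.075 = $259.07
Federal income tax: $3454.27 × 0.2591 = $895.00
State unemployment insurance (employee share): $4046.86 × 0.01 = $40.47
PFL insurance: $4046.86 × 0.002 = $8.09
Vision insurance premium: $249.72
Dental plan: $345.78
Total deductions = $384.45 + $208.14 + $259.07 + $895.00 + $40.47 + $8.09 + $249.72 + $345.78 = $2390.72
Net pay = $4046.86 − $2390.72 = $1656.14

$1656.14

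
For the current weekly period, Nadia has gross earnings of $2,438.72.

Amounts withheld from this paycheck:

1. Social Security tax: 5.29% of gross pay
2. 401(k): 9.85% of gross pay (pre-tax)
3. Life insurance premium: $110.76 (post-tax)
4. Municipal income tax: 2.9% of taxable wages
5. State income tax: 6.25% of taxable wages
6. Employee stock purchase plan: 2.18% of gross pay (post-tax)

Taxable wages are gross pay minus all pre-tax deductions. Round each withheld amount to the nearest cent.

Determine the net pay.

401(k): $2,438.72 × 0.0985 = $240.21
Taxable wages = $2,438.72 − $240.21 = $2,198.51
State income tax: $2,198.51 × 0.0625 = $137.41
Municipal income tax: $2,198.51 × 0.029 = $63.76
Social Security tax: $2,438.72 × 0.0529 = $129.01
Life insurance premium: $110.76
Employee stock purchase plan: $2,438.72 × 0.0218 = $53.16
Total deductions = $240.21 + $137.41 + $63.76 + $129.01 + $110.76 + $53.16 = $734.31
Net pay = $2,438.72 − $734.31 = $1,704.41

$1,704.41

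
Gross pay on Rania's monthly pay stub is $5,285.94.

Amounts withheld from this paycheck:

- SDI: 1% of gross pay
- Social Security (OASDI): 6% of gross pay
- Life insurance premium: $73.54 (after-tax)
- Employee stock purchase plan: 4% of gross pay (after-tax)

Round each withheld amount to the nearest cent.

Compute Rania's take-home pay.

Social Security (OASDI): $5,285.94 × 0.06 = $317.16
SDI: $5,285.94 × 0.01 = $52.86
Employee stock purchase plan: $5,285.94 × 0.04 = $211.44
Life insurance premium: $73.54
Total deductions = $317.16 + $52.86 + $211.44 + $73.54 = $655.00
Net pay = $5,285.94 − $655.00 = $4,630.94

$4,630.94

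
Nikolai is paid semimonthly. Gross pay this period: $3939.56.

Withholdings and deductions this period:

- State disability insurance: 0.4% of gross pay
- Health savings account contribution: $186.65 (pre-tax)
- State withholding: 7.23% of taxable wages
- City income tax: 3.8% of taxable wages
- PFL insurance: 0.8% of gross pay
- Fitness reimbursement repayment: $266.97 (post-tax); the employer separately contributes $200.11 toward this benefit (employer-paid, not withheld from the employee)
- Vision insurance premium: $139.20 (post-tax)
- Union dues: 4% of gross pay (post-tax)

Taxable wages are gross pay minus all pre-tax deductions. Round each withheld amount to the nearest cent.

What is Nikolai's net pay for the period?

$2727.93

Health savings account contribution: $186.65
Taxable wages = $3939.56 − $186.65 = $3752.91
State withholding: $3752.91 × 0.0723 = $271.34
City income tax: $3752.91 × 0.038 = $142.61
State disability insurance: $3939.56 × 0.004 = $15.76
PFL insurance: $3939.56 × 0.008 = $31.52
Union dues: $3939.56 × 0.04 = $157.58
Fitness reimbursement repayment: $266.97
Vision insurance premium: $139.20
(Employer's $200.11 toward fitness reimbursement repayment is not withheld from the employee.)
Total deductions = $186.65 + $271.34 + $142.61 + $15.76 + $31.52 + $157.58 + $266.97 + $139.20 = $1211.63
Net pay = $3939.56 − $1211.63 = $2727.93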